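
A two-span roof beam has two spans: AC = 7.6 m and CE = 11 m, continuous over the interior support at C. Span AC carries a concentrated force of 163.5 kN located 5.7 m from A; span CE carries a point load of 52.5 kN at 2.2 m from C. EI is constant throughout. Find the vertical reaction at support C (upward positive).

R_C = 194.1 kN

Insert a hinge at C; M_C is the redundant, and each span becomes simply supported.
Discontinuity in slope at C on the released structure — sum the simple-span end rotations:
  span AC: point load 163.5 at a = 5.7: Pab(L + a)/(6LEI) = 516.5/EI
  span CE: point load 52.5 at a = 2.2: Pab(L + b)/(6LEI) = 304.9/EI
  relative rotation θ_0 = (516.5 + 304.9)/EI = 821.4/EI
A unit hogging moment at C produces rotation L₁/(3EI) + L₂/(3EI) = 6.2/EI.
Compatibility: M_C·(L₁+L₂)/(3EI) = θ_0, giving M_C = 132.5 kN·m (hogging).
Span AC, ΣM about A with M_C applied at C: R_C^{AC}·7.6 = 932 + 132.5, so R_C^{AC} = 140.1 kN and R_A = 163.5 − 140.1 = 23.44 kN.
Span CE, ΣM about E: R_C^{CE}·11 = 462 + 132.5, so R_C^{CE} = 54.04 kN and R_E = 52.5 − 54.04 = -1.544 kN.
R_C = 140.1 + 54.04 = 194.1 kN.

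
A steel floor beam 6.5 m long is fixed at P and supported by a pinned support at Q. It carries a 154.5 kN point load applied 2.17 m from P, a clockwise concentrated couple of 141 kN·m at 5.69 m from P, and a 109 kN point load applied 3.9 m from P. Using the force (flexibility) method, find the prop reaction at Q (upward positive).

R_Q = 102.1 kN

Release the roller at Q. Primary structure: cantilever fixed at P.
Primary-structure tip deflection at Q by superposition:
  point load 154.5 at a = 2.17: Pa²(3L − a)/(6EI) = 2101/EI
  clockwise couple 141 at a = 5.69: M₀a(2L − a)/(2EI) = 2932/EI
  point load 109 at a = 3.9: Pa²(3L − a)/(6EI) = 4311/EI
  δ_0 = 9344/EI
Flexibility coefficient — unit upward force at Q: δ_{QQ} = L³/(3EI) = 91.54/EI.
Compatibility at Q: δ_0 − R_Q·δ_{QQ} = 0, so R_Q = 9344/91.54 = 102.1 kN.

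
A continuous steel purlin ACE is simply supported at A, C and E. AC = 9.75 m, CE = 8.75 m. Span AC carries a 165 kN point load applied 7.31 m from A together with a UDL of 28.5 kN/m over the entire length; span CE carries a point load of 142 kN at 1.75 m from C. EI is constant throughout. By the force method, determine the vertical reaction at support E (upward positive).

Release continuity at C by inserting a hinge; the redundant is the internal moment M_C. The primary structure is two simply-supported spans AC and CE.
Rotations at C on the released spans (each span's end-slope, ×1/EI):
  span AC: point load 165 at a = 7.31: Pab(L + a)/(6LEI) = 858.3/EI
  span AC: UDL 28.5: wL³/(24EI) = 1101/EI
  span CE: point load 142 at a = 1.75: Pab(L + b)/(6LEI) = 521.9/EI
  relative rotation θ_0 = (1959 + 521.9)/EI = 2481/EI
A unit hogging moment at C produces rotation L₁/(3EI) + L₂/(3EI) = 6.167/EI.
Compatibility: M_C·(L₁+L₂)/(3EI) = θ_0, giving M_C = 402.3 kN·m (hogging).
Span CE, ΣM about E: R_C^{CE}·8.75 = 994 + 402.3, so R_C^{CE} = 159.6 kN and R_E = 142 − 159.6 = -17.58 kN.

R_E = -17.58 kN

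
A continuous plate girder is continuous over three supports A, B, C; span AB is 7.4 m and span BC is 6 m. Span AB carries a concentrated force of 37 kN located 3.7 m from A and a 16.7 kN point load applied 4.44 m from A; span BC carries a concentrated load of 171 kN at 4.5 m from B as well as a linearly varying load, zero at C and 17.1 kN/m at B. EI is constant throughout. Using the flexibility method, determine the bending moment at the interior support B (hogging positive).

M_B = 113.7 kN·m

Take M_B as the redundant. Released structure: two simple spans AB and BC with a hinge at B.
End slopes at the hinge B, treating each span as simply supported:
  span AB: point load 37 at a = 3.7: Pab(L + a)/(6LEI) = 126.6/EI
  span AB: point load 16.7 at a = 4.44: Pab(L + a)/(6LEI) = 58.53/EI
  span BC: point load 171 at a = 4.5: Pab(L + b)/(6LEI) = 240.5/EI
  span BC: triangular load, peak 17.1: w₀L³/(45EI) = 82.08/EI
  relative rotation θ_0 = (185.2 + 322.5)/EI = 507.7/EI
A unit hogging moment at B produces rotation L₁/(3EI) + L₂/(3EI) = 4.467/EI.
Slope continuity at B: θ_0 = M_B·4.467/EI, so M_B = 507.7/4.467 = 113.7 kN·m (hogging).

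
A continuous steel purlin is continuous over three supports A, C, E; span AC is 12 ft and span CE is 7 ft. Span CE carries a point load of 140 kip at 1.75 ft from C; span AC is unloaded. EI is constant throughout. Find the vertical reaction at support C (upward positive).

Release continuity at C by inserting a hinge; the redundant is the internal moment M_C. The primary structure is two simply-supported spans AC and CE.
Discontinuity in slope at C on the released structure — sum the simple-span end rotations:
  span CE: point load 140 at a = 1.75: Pab(L + b)/(6LEI) = 375.2/EI
  relative rotation θ_0 = (0 + 375.2)/EI = 375.2/EI
A unit hogging moment at C produces rotation L₁/(3EI) + L₂/(3EI) = 6.333/EI.
Slope continuity at C: θ_0 = M_C·6.333/EI, so M_C = 375.2/6.333 = 59.24 kip·ft (hogging).
Span AC, ΣM about A with M_C applied at C: R_C^{AC}·12 = 0 + 59.24, so R_C^{AC} = 4.936 kip and R_A = 0 − 4.936 = -4.936 kip.
Span CE, ΣM about E: R_C^{CE}·7 = 735 + 59.24, so R_C^{CE} = 113.5 kip and R_E = 140 − 113.5 = 26.54 kip.
R_C = 4.936 + 113.5 = 118.4 kip.

R_C = 118.4 kip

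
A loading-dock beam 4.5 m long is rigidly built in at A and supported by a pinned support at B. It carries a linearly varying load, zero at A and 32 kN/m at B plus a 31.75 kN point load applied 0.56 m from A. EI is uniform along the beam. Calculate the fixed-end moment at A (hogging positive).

M_A = 52.4 kN·m

Take the reaction at B as the redundant and release it; the primary structure is a cantilever fixed at A.
Primary-structure tip deflection at B by superposition:
  triangular load, peak 32 at the free end: 11w₀L⁴/(120EI) = 1203/EI
  point load 31.75 at a = 0.56: Pa²(3L − a)/(6EI) = 21.47/EI
  δ_0 = 1224/EI
Flexibility coefficient — unit upward force at B: δ_{BB} = L³/(3EI) = 30.38/EI.
The prop prevents deflection at B: R_B = δ_0/δ_{BB} = 1224/30.38 = 40.31 kN.
Moment equilibrium about A: M_A = Σ(load moments about A) − R_B·L = 233.8 − 40.31×4.5 = 52.4 kN·m.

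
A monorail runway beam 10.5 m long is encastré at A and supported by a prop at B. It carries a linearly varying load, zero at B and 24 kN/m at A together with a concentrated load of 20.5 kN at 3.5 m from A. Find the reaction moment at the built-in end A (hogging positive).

M_A = 216.3 kN·m

Choose R_B as the redundant. The primary structure is the cantilever fixed at A.
Primary-structure tip deflection at B by superposition:
  triangular load, peak 24 at the fixed end: w₀L⁴/(30EI) = 9724/EI
  point load 20.5 at a = 3.5: Pa²(3L − a)/(6EI) = 1172/EI
  δ_0 = 10896/EI
Flexibility coefficient — unit upward force at B: δ_{BB} = L³/(3EI) = 385.9/EI.
The prop prevents deflection at B: R_B = δ_0/δ_{BB} = 10896/385.9 = 28.24 kN.
Moment equilibrium about A: M_A = Σ(load moments about A) − R_B·L = 512.8 − 28.24×10.5 = 216.3 kN·m.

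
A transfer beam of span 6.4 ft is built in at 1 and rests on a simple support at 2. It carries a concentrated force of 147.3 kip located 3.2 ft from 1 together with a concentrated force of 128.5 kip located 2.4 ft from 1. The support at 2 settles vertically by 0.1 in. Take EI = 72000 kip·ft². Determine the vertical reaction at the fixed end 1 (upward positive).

R_1 = 212.9 kip

Remove the prop at 2; the released (primary) structure is a cantilever built in at 1.
Downward deflection at the released point 2 due to the loads:
  point load 147.3 at a = 3.2: Pa²(3L − a)/(6EI) = 4022/EI
  point load 128.5 at a = 2.4: Pa²(3L − a)/(6EI) = 2072/EI
  δ_0 = 6095/EI
Tip deflection under a unit load at 2: L³/(3EI) = 87.38/EI.
With EI = 72000 kip·ft²: δ_0 = 0.084649 ft and δ_{22} = 0.001214 ft/kip.
Compatibility — the beam at 2 must follow the support down by 0.008333 ft: δ_0 − R_2·δ_{22} = 0.008333, so R_2 = (0.084649 − 0.008333)/0.001214 = 62.88 kip.
Vertical equilibrium: R_1 = ΣP − R_2 = 275.8 − 62.88 = 212.9 kip.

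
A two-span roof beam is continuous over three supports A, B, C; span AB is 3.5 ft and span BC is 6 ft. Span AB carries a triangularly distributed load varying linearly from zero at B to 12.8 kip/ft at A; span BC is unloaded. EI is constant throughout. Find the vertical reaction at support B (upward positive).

Take M_B as the redundant. Released structure: two simple spans AB and BC with a hinge at B.
Discontinuity in slope at B on the released structure — sum the simple-span end rotations:
  span AB: triangular load, peak 12.8: 7w₀L³/(360EI) = 10.67/EI
  relative rotation θ_0 = (10.67 + 0)/EI = 10.67/EI
A unit hogging moment at B produces rotation L₁/(3EI) + L₂/(3EI) = 3.167/EI.
Slope continuity at B: θ_0 = M_B·3.167/EI, so M_B = 10.67/3.167 = 3.37 kip·ft (hogging).
Span AB, ΣM about A with M_B applied at B: R_B^{AB}·3.5 = 26.13 + 3.37, so R_B^{AB} = 8.429 kip and R_A = 22.4 − 8.429 = 13.97 kip.
Span BC, ΣM about C: R_B^{BC}·6 = 0 + 3.37, so R_B^{BC} = 0.5616 kip and R_C = 0 − 0.5616 = -0.5616 kip.
R_B = 8.429 + 0.5616 = 8.991 kip.

R_B = 8.991 kip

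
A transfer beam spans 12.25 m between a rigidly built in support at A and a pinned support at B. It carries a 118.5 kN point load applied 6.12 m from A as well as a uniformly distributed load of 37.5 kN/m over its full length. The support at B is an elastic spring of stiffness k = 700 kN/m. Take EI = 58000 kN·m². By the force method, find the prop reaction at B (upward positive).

Choose R_B as the redundant. The primary structure is the cantilever fixed at A.
Free-end deflection of the primary structure under the applied loading (downward +):
  point load 118.5 at a = 6.12: Pa²(3L − a)/(6EI) = 22658/EI
  UDL 37.5: wL⁴/(8EI) = 105557/EI
  δ_0 = 128214/EI
Flexibility coefficient — unit upward force at B: δ_{BB} = L³/(3EI) = 612.8/EI.
With EI = 58000 kN·m²: δ_0 = 2.2106 m and δ_{BB} = 0.010565 m/kN.
Compatibility — the spring shortens by R_B/k under the reaction it provides: δ_0 − R_B·δ_{BB} = R_B/k. With 1/k = 0.001429 m/kN, R_B = δ_0 / (δ_{BB} + 1/k) = 2.2106 / (0.010565 + 0.001429) = 184.3 kN.

R_B = 184.3 kN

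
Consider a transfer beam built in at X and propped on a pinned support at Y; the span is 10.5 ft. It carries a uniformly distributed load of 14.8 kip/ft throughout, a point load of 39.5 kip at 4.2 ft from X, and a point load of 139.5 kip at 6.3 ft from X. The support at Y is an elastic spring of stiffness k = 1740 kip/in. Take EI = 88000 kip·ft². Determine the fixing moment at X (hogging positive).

Release the roller at Y. Primary structure: cantilever fixed at X.
Downward deflection at the released point Y due to the loads:
  UDL 14.8: wL⁴/(8EI) = 22487/EI
  point load 39.5 at a = 4.2: Pa²(3L − a)/(6EI) = 3170/EI
  point load 139.5 at a = 6.3: Pa²(3L − a)/(6EI) = 23254/EI
  δ_0 = 48912/EI
Tip deflection under a unit load at Y: L³/(3EI) = 385.9/EI.
With EI = 88000 kip·ft²: δ_0 = 0.55581 ft and δ_{YY} = 0.004385 ft/kip.
Compatibility — the spring shortens by R_Y/k under the reaction it provides: δ_0 − R_Y·δ_{YY} = R_Y/k. With 1/k = 1/(1740×12) ft/kip = 0.000048 ft/kip, R_Y = δ_0 / (δ_{YY} + 1/k) = 0.55581 / (0.004385 + 0.000048) = 125.4 kip.
Moment equilibrium about X: M_X = Σ(load moments about X) − R_Y·L = 1861 − 125.4×10.5 = 544.1 kip·ft.

M_X = 544.1 kip·ft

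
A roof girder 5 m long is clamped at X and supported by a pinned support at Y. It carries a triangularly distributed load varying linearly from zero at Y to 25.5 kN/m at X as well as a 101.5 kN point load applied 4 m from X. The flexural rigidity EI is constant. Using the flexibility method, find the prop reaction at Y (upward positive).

R_Y = 84.21 kN

Remove the prop at Y; the released (primary) structure is a cantilever built in at X.
Downward deflection at the released point Y due to the loads:
  triangular load, peak 25.5 at the fixed end: w₀L⁴/(30EI) = 531.2/EI
  point load 101.5 at a = 4: Pa²(3L − a)/(6EI) = 2977/EI
  δ_0 = 3509/EI
Flexibility coefficient — unit upward force at Y: δ_{YY} = L³/(3EI) = 41.67/EI.
The prop prevents deflection at Y: R_Y = δ_0/δ_{YY} = 3509/41.67 = 84.21 kN.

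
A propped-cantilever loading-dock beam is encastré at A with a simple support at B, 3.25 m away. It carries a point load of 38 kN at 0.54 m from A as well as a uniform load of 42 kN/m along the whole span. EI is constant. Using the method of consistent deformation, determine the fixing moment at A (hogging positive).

Remove the prop at B; the released (primary) structure is a cantilever built in at A.
Downward deflection at the released point B due to the loads:
  point load 38 at a = 0.54: Pa²(3L − a)/(6EI) = 17.01/EI
  UDL 42: wL⁴/(8EI) = 585.7/EI
  δ_0 = 602.7/EI
Tip deflection under a unit load at B: L³/(3EI) = 11.44/EI.
Compatibility at B: δ_0 − R_B·δ_{BB} = 0, so R_B = 602.7/11.44 = 52.67 kN.
Moment equilibrium about A: M_A = Σ(load moments about A) − R_B·L = 242.3 − 52.67×3.25 = 71.14 kN·m.

M_A = 71.14 kN·m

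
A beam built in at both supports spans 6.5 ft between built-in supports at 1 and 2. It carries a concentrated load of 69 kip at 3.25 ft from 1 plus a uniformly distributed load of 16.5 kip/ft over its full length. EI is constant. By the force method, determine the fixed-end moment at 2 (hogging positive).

M_2 = 114.2 kip·ft

Release both end moments; the primary structure is a simply-supported span 12 with redundants M_1 and M_2.
On the primary (simply-supported) span, the end slopes from the loading are:
  at 1: point load 69 at a = 3.25: Pab(L + b)/(6LEI) = 182.2/EI
  at 2: point load 69 at a = 3.25: Pab(L + a)/(6LEI) = 182.2/EI
  at 1: UDL 16.5: wL³/(24EI) = 188.8/EI
  at 2: UDL 16.5: wL³/(24EI) = 188.8/EI
  θ_10 = 371/EI,  θ_20 = 371/EI
Flexibility coefficients: a unit moment at one end gives L/(3EI) there and L/(6EI) at the far end, so f₁₁ = f₂₂ = 2.167/EI and f₁₂ = f₂₁ = 1.083/EI.
Compatibility — zero rotation at each built-in end:
  2.167 M_1 + 1.083 M_2 = 371
  1.083 M_1 + 2.167 M_2 = 371
Solving the pair gives M_1 = 114.2 kip·ft and M_2 = 114.2 kip·ft (hogging).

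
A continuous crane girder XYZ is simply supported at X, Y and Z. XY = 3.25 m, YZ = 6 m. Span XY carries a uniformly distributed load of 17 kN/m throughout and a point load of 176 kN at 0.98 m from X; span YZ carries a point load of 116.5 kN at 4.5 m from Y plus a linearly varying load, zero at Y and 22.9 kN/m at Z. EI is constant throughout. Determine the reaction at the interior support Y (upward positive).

R_Y = 189.5 kN

Release continuity at Y by inserting a hinge; the redundant is the internal moment M_Y. The primary structure is two simply-supported spans XY and YZ.
Rotations at Y on the released spans (each span's end-slope, ×1/EI):
  span XY: UDL 17: wL³/(24EI) = 24.32/EI
  span XY: point load 176 at a = 0.98: Pab(L + a)/(6LEI) = 84.93/EI
  span YZ: point load 116.5 at a = 4.5: Pab(L + b)/(6LEI) = 163.8/EI
  span YZ: triangular load, peak 22.9: 7w₀L³/(360EI) = 96.18/EI
  relative rotation θ_0 = (109.2 + 260)/EI = 369.3/EI
A unit hogging moment at Y produces rotation L₁/(3EI) + L₂/(3EI) = 3.083/EI.
Compatibility: M_Y·(L₁+L₂)/(3EI) = θ_0, giving M_Y = 119.8 kN·m (hogging).
Span XY, ΣM about X with M_Y applied at Y: R_Y^{XY}·3.25 = 262.3 + 119.8, so R_Y^{XY} = 117.5 kN and R_X = 231.2 − 117.5 = 113.7 kN.
Span YZ, ΣM about Z: R_Y^{YZ}·6 = 312.1 + 119.8, so R_Y^{YZ} = 71.98 kN and R_Z = 185.2 − 71.98 = 113.2 kN.
R_Y = 117.5 + 71.98 = 189.5 kN.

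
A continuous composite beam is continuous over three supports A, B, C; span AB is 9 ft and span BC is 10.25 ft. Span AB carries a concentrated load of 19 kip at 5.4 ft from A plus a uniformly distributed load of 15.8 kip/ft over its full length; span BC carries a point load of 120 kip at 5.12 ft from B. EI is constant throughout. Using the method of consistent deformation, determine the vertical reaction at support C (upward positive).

R_C = 39.16 kip

Take M_B as the redundant. Released structure: two simple spans AB and BC with a hinge at B.
Rotations at B on the released spans (each span's end-slope, ×1/EI):
  span AB: point load 19 at a = 5.4: Pab(L + a)/(6LEI) = 98.5/EI
  span AB: UDL 15.8: wL³/(24EI) = 479.9/EI
  span BC: point load 120 at a = 5.12: Pab(L + b)/(6LEI) = 788.2/EI
  relative rotation θ_0 = (578.4 + 788.2)/EI = 1367/EI
A unit hogging moment at B produces rotation L₁/(3EI) + L₂/(3EI) = 6.417/EI.
Compatibility: M_B·(L₁+L₂)/(3EI) = θ_0, giving M_B = 213 kip·ft (hogging).
Span BC, ΣM about C: R_B^{BC}·10.25 = 615.6 + 213, so R_B^{BC} = 80.84 kip and R_C = 120 − 80.84 = 39.16 kip.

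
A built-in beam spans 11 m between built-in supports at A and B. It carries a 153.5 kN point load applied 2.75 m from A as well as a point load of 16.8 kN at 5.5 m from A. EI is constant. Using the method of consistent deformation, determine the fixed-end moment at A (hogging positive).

M_A = 260.5 kN·m

Release both end moments; the primary structure is a simply-supported span AB with redundants M_A and M_B.
Simple-span end rotations at A and B under the given loads:
  at A: point load 153.5 at a = 2.75: Pab(L + b)/(6LEI) = 1016/EI
  at B: point load 153.5 at a = 2.75: Pab(L + a)/(6LEI) = 725.5/EI
  at A: point load 16.8 at a = 5.5: Pab(L + b)/(6LEI) = 127/EI
  at B: point load 16.8 at a = 5.5: Pab(L + a)/(6LEI) = 127/EI
  θ_A0 = 1143/EI,  θ_B0 = 852.6/EI
Flexibility coefficients: a unit moment at one end gives L/(3EI) there and L/(6EI) at the far end, so f₁₁ = f₂₂ = 3.667/EI and f₁₂ = f₂₁ = 1.833/EI.
Compatibility — zero rotation at each built-in end:
  3.667 M_A + 1.833 M_B = 1143
  1.833 M_A + 3.667 M_B = 852.6
Solving the pair gives M_A = 260.5 kN·m and M_B = 102.2 kN·m (hogging).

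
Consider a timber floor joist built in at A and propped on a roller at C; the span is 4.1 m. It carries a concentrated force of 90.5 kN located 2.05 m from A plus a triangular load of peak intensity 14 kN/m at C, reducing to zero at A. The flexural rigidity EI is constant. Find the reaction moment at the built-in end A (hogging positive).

Release the roller at C. Primary structure: cantilever fixed at A.
Free-end deflection of the primary structure under the applied loading (downward +):
  point load 90.5 at a = 2.05: Pa²(3L − a)/(6EI) = 649.7/EI
  triangular load, peak 14 at the free end: 11w₀L⁴/(120EI) = 362.6/EI
  δ_0 = 1012/EI
Tip deflection under a unit load at C: L³/(3EI) = 22.97/EI.
Compatibility at C: δ_0 − R_C·δ_{CC} = 0, so R_C = 1012/22.97 = 44.07 kN.
Moment equilibrium about A: M_A = Σ(load moments about A) − R_C·L = 264 − 44.07×4.1 = 83.3 kN·m.

M_A = 83.3 kN·m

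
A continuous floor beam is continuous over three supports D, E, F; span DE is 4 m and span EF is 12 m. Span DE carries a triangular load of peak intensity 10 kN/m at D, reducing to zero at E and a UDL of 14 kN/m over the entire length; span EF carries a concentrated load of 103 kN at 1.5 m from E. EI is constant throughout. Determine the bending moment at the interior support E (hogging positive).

M_E = 104.4 kN·m

Release continuity at E by inserting a hinge; the redundant is the internal moment M_E. The primary structure is two simply-supported spans DE and EF.
End slopes at the hinge E, treating each span as simply supported:
  span DE: triangular load, peak 10: 7w₀L³/(360EI) = 12.44/EI
  span DE: UDL 14: wL³/(24EI) = 37.33/EI
  span EF: point load 103 at a = 1.5: Pab(L + b)/(6LEI) = 507/EI
  relative rotation θ_0 = (49.78 + 507)/EI = 556.7/EI
A unit hogging moment at E produces rotation L₁/(3EI) + L₂/(3EI) = 5.333/EI.
Compatibility: M_E·(L₁+L₂)/(3EI) = θ_0, giving M_E = 104.4 kN·m (hogging).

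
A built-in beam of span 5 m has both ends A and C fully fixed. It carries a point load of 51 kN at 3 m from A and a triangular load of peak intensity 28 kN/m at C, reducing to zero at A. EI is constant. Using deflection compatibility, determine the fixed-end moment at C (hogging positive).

Take the two fixed-end moments M_A, M_C as redundants; the released structure is the simple span AC.
End rotations of the released simple span under the applied load (×1/EI):
  at A: point load 51 at a = 3: Pab(L + b)/(6LEI) = 71.4/EI
  at C: point load 51 at a = 3: Pab(L + a)/(6LEI) = 81.6/EI
  at A: triangular load, peak 28: 7w₀L³/(360EI) = 68.06/EI
  at C: triangular load, peak 28: w₀L³/(45EI) = 77.78/EI
  θ_A0 = 139.5/EI,  θ_C0 = 159.4/EI
Flexibility coefficients: a unit moment at one end gives L/(3EI) there and L/(6EI) at the far end, so f₁₁ = f₂₂ = 1.667/EI and f₁₂ = f₂₁ = 0.8333/EI.
Compatibility — zero rotation at each built-in end:
  1.667 M_A + 0.8333 M_C = 139.5
  0.8333 M_A + 1.667 M_C = 159.4
Solving the pair gives M_A = 47.81 kN·m and M_C = 71.72 kN·m (hogging).

M_C = 71.72 kN·m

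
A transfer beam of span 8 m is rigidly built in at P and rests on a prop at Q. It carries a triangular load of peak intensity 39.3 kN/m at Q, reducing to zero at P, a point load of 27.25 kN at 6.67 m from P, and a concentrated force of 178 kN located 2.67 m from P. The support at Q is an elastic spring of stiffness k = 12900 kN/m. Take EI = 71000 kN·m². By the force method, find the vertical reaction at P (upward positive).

Choose R_Q as the redundant. The primary structure is the cantilever fixed at P.
Downward deflection at the released point Q due to the loads:
  triangular load, peak 39.3 at the free end: 11w₀L⁴/(120EI) = 14756/EI
  point load 27.25 at a = 6.67: Pa²(3L − a)/(6EI) = 3502/EI
  point load 178 at a = 2.67: Pa²(3L − a)/(6EI) = 4511/EI
  δ_0 = 22769/EI
Tip deflection under a unit load at Q: L³/(3EI) = 170.7/EI.
With EI = 71000 kN·m²: δ_0 = 0.32068 m and δ_{QQ} = 0.002404 m/kN.
Compatibility — the spring shortens by R_Q/k under the reaction it provides: δ_0 − R_Q·δ_{QQ} = R_Q/k. With 1/k = 0.000078 m/kN, R_Q = δ_0 / (δ_{QQ} + 1/k) = 0.32068 / (0.002404 + 0.000078) = 129.2 kN.
Vertical equilibrium: R_P = ΣP − R_Q = 362.4 − 129.2 = 233.2 kN.

R_P = 233.2 kN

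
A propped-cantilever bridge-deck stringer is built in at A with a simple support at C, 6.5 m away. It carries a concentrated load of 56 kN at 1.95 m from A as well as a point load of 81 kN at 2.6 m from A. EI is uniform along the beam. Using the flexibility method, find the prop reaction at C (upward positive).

R_C = 23.65 kN

Remove the prop at C; the released (primary) structure is a cantilever built in at A.
Deflection at C on the released cantilever, summing each load's contribution:
  point load 56 at a = 1.95: Pa²(3L − a)/(6EI) = 622.8/EI
  point load 81 at a = 2.6: Pa²(3L − a)/(6EI) = 1542/EI
  δ_0 = 2165/EI
Flexibility coefficient — unit upward force at C: δ_{CC} = L³/(3EI) = 91.54/EI.
Compatibility at C: δ_0 − R_C·δ_{CC} = 0, so R_C = 2165/91.54 = 23.65 kN.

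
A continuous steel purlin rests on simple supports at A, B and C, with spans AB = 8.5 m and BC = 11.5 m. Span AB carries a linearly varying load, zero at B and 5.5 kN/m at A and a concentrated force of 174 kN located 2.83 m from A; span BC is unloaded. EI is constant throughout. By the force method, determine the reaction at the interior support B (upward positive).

Release continuity at B by inserting a hinge; the redundant is the internal moment M_B. The primary structure is two simply-supported spans AB and BC.
Rotations at B on the released spans (each span's end-slope, ×1/EI):
  span AB: triangular load, peak 5.5: 7w₀L³/(360EI) = 65.68/EI
  span AB: point load 174 at a = 2.83: Pab(L + a)/(6LEI) = 620.3/EI
  relative rotation θ_0 = (685.9 + 0)/EI = 685.9/EI
A unit hogging moment at B produces rotation L₁/(3EI) + L₂/(3EI) = 6.667/EI.
Slope continuity at B: θ_0 = M_B·6.667/EI, so M_B = 685.9/6.667 = 102.9 kN·m (hogging).
Span AB, ΣM about A with M_B applied at B: R_B^{AB}·8.5 = 558.6 + 102.9, so R_B^{AB} = 77.83 kN and R_A = 197.4 − 77.83 = 119.5 kN.
Span BC, ΣM about C: R_B^{BC}·11.5 = 0 + 102.9, so R_B^{BC} = 8.947 kN and R_C = 0 − 8.947 = -8.947 kN.
R_B = 77.83 + 8.947 = 86.78 kN.

R_B = 86.78 kN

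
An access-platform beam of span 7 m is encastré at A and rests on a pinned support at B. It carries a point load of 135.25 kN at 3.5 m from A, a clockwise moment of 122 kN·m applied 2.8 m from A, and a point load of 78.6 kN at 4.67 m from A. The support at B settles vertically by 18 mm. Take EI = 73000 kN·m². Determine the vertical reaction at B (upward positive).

Release the roller at B. Primary structure: cantilever fixed at A.
Deflection at B on the released cantilever, summing each load's contribution:
  point load 135.25 at a = 3.5: Pa²(3L − a)/(6EI) = 4832/EI
  clockwise couple 122 at a = 2.8: M₀a(2L − a)/(2EI) = 1913/EI
  point load 78.6 at a = 4.67: Pa²(3L − a)/(6EI) = 4665/EI
  δ_0 = 11411/EI
Flexibility coefficient — unit upward force at B: δ_{BB} = L³/(3EI) = 114.3/EI.
With EI = 73000 kN·m²: δ_0 = 0.15631 m and δ_{BB} = 0.001566 m/kN.
Compatibility — the beam at B must follow the support down by 0.018 m: δ_0 − R_B·δ_{BB} = 0.018, so R_B = (0.15631 − 0.018)/0.001566 = 88.31 kN.

R_B = 88.31 kN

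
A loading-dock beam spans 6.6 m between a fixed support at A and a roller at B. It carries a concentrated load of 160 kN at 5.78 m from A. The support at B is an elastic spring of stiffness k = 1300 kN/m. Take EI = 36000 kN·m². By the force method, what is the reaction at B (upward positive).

Remove the prop at B; the released (primary) structure is a cantilever built in at A.
Primary-structure tip deflection at B by superposition:
  point load 160 at a = 5.78: Pa²(3L − a)/(6EI) = 12490/EI
Flexibility coefficient — unit upward force at B: δ_{BB} = L³/(3EI) = 95.83/EI.
With EI = 36000 kN·m²: δ_0 = 0.34695 m and δ_{BB} = 0.002662 m/kN.
Compatibility — the spring shortens by R_B/k under the reaction it provides: δ_0 − R_B·δ_{BB} = R_B/k. With 1/k = 0.000769 m/kN, R_B = δ_0 / (δ_{BB} + 1/k) = 0.34695 / (0.002662 + 0.000769) = 101.1 kN.

R_B = 101.1 kN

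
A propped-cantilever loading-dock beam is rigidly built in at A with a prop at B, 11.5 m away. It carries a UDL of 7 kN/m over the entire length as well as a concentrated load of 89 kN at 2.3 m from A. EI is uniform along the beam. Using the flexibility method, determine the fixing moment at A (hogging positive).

Choose R_B as the redundant. The primary structure is the cantilever fixed at A.
Primary-structure tip deflection at B by superposition:
  UDL 7: wL⁴/(8EI) = 15304/EI
  point load 89 at a = 2.3: Pa²(3L − a)/(6EI) = 2527/EI
  δ_0 = 17830/EI
Tip deflection under a unit load at B: L³/(3EI) = 507/EI.
The prop prevents deflection at B: R_B = δ_0/δ_{BB} = 17830/507 = 35.17 kN.
Moment equilibrium about A: M_A = Σ(load moments about A) − R_B·L = 667.6 − 35.17×11.5 = 263.1 kN·m.

M_A = 263.1 kN·m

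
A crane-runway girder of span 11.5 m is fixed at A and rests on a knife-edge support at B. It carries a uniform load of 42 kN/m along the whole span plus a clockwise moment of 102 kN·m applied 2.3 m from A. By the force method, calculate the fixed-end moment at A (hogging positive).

Choose R_B as the redundant. The primary structure is the cantilever fixed at A.
Free-end deflection of the primary structure under the applied loading (downward +):
  UDL 42: wL⁴/(8EI) = 91823/EI
  clockwise couple 102 at a = 2.3: M₀a(2L − a)/(2EI) = 2428/EI
  δ_0 = 94251/EI
Flexibility coefficient — unit upward force at B: δ_{BB} = L³/(3EI) = 507/EI.
The prop prevents deflection at B: R_B = δ_0/δ_{BB} = 94251/507 = 185.9 kN.
Moment equilibrium about A: M_A = Σ(load moments about A) − R_B·L = 2879 − 185.9×11.5 = 741.2 kN·m.

M_A = 741.2 kN·m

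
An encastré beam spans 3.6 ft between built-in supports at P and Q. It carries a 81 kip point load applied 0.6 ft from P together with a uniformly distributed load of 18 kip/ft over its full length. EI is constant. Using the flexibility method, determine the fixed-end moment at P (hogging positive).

Release both end moments; the primary structure is a simply-supported span PQ with redundants M_P and M_Q.
Simple-span end rotations at P and Q under the given loads:
  at P: point load 81 at a = 0.6: Pab(L + b)/(6LEI) = 44.55/EI
  at Q: point load 81 at a = 0.6: Pab(L + a)/(6LEI) = 28.35/EI
  at P: UDL 18: wL³/(24EI) = 34.99/EI
  at Q: UDL 18: wL³/(24EI) = 34.99/EI
  θ_P0 = 79.54/EI,  θ_Q0 = 63.34/EI
Flexibility coefficients: a unit moment at one end gives L/(3EI) there and L/(6EI) at the far end, so f₁₁ = f₂₂ = 1.2/EI and f₁₂ = f₂₁ = 0.6/EI.
Compatibility — zero rotation at each built-in end:
  1.2 M_P + 0.6 M_Q = 79.54
  0.6 M_P + 1.2 M_Q = 63.34
Solving the pair gives M_P = 53.19 kip·ft and M_Q = 26.19 kip·ft (hogging).

M_P = 53.19 kip·ft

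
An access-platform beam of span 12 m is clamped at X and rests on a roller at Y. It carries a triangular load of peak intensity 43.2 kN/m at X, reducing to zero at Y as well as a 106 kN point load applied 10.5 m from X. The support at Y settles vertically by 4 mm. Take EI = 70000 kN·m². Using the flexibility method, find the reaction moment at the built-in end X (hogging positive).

M_X = 498.8 kN·m

Take the reaction at Y as the redundant and release it; the primary structure is a cantilever fixed at X.
Downward deflection at the released point Y due to the loads:
  triangular load, peak 43.2 at the fixed end: w₀L⁴/(30EI) = 29860/EI
  point load 106 at a = 10.5: Pa²(3L − a)/(6EI) = 49668/EI
  δ_0 = 79527/EI
Tip deflection under a unit load at Y: L³/(3EI) = 576/EI.
With EI = 70000 kN·m²: δ_0 = 1.1361 m and δ_{YY} = 0.008229 m/kN.
Compatibility — the beam at Y must follow the support down by 0.004 m: δ_0 − R_Y·δ_{YY} = 0.004, so R_Y = (1.1361 − 0.004)/0.008229 = 137.6 kN.
Moment equilibrium about X: M_X = Σ(load moments about X) − R_Y·L = 2150 − 137.6×12 = 498.8 kN·m.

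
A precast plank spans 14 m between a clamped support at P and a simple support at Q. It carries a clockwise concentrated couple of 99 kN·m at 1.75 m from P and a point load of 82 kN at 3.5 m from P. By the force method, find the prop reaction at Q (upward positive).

R_Q = 9.533 kN

Release the roller at Q. Primary structure: cantilever fixed at P.
Primary-structure tip deflection at Q by superposition:
  clockwise couple 99 at a = 1.75: M₀a(2L − a)/(2EI) = 2274/EI
  point load 82 at a = 3.5: Pa²(3L − a)/(6EI) = 6446/EI
  δ_0 = 8719/EI
Tip deflection under a unit load at Q: L³/(3EI) = 914.7/EI.
Compatibility at Q: δ_0 − R_Q·δ_{QQ} = 0, so R_Q = 8719/914.7 = 9.533 kN.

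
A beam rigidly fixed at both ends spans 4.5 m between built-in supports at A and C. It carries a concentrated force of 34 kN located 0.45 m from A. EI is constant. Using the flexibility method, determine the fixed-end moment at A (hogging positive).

M_A = 12.39 kN·m

Release both end moments; the primary structure is a simply-supported span AC with redundants M_A and M_C.
Simple-span end rotations at A and C under the given loads:
  at A: point load 34 at a = 0.45: Pab(L + b)/(6LEI) = 19.62/EI
  at C: point load 34 at a = 0.45: Pab(L + a)/(6LEI) = 11.36/EI
  θ_A0 = 19.62/EI,  θ_C0 = 11.36/EI
Flexibility coefficients: a unit moment at one end gives L/(3EI) there and L/(6EI) at the far end, so f₁₁ = f₂₂ = 1.5/EI and f₁₂ = f₂₁ = 0.75/EI.
Compatibility — zero rotation at each built-in end:
  1.5 M_A + 0.75 M_C = 19.62
  0.75 M_A + 1.5 M_C = 11.36
Solving the pair gives M_A = 12.39 kN·m and M_C = 1.377 kN·m (hogging).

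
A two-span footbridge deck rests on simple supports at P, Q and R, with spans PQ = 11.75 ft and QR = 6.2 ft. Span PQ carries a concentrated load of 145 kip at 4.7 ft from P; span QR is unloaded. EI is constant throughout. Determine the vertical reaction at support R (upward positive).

R_R = -30.22 kip

Take M_Q as the redundant. Released structure: two simple spans PQ and QR with a hinge at Q.
Discontinuity in slope at Q on the released structure — sum the simple-span end rotations:
  span PQ: point load 145 at a = 4.7: Pab(L + a)/(6LEI) = 1121/EI
  relative rotation θ_0 = (1121 + 0)/EI = 1121/EI
A unit hogging moment at Q produces rotation L₁/(3EI) + L₂/(3EI) = 5.983/EI.
Slope continuity at Q: θ_0 = M_Q·5.983/EI, so M_Q = 1121/5.983 = 187.4 kip·ft (hogging).
Span QR, ΣM about R: R_Q^{QR}·6.2 = 0 + 187.4, so R_Q^{QR} = 30.22 kip and R_R = 0 − 30.22 = -30.22 kip.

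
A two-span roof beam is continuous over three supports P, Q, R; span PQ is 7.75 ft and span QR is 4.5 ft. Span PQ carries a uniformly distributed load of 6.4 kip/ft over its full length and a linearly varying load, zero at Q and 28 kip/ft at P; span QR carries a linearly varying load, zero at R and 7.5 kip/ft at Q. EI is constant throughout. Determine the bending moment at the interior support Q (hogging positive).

M_Q = 96.18 kip·ft

Release continuity at Q by inserting a hinge; the redundant is the internal moment M_Q. The primary structure is two simply-supported spans PQ and QR.
Discontinuity in slope at Q on the released structure — sum the simple-span end rotations:
  span PQ: UDL 6.4: wL³/(24EI) = 124.1/EI
  span PQ: triangular load, peak 28: 7w₀L³/(360EI) = 253.4/EI
  span QR: triangular load, peak 7.5: w₀L³/(45EI) = 15.19/EI
  relative rotation θ_0 = (377.6 + 15.19)/EI = 392.7/EI
A unit hogging moment at Q produces rotation L₁/(3EI) + L₂/(3EI) = 4.083/EI.
Slope continuity at Q: θ_0 = M_Q·4.083/EI, so M_Q = 392.7/4.083 = 96.18 kip·ft (hogging).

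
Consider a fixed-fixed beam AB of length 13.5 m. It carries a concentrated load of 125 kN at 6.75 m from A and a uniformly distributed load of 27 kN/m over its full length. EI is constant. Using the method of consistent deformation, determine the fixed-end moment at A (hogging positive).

M_A = 621 kN·m

Take the two fixed-end moments M_A, M_B as redundants; the released structure is the simple span AB.
End rotations of the released simple span under the applied load (×1/EI):
  at A: point load 125 at a = 6.75: Pab(L + b)/(6LEI) = 1424/EI
  at B: point load 125 at a = 6.75: Pab(L + a)/(6LEI) = 1424/EI
  at A: UDL 27: wL³/(24EI) = 2768/EI
  at B: UDL 27: wL³/(24EI) = 2768/EI
  θ_A0 = 4192/EI,  θ_B0 = 4192/EI
Flexibility coefficients: a unit moment at one end gives L/(3EI) there and L/(6EI) at the far end, so f₁₁ = f₂₂ = 4.5/EI and f₁₂ = f₂₁ = 2.25/EI.
Compatibility — zero rotation at each built-in end:
  4.5 M_A + 2.25 M_B = 4192
  2.25 M_A + 4.5 M_B = 4192
Solving the pair gives M_A = 621 kN·m and M_B = 621 kN·m (hogging).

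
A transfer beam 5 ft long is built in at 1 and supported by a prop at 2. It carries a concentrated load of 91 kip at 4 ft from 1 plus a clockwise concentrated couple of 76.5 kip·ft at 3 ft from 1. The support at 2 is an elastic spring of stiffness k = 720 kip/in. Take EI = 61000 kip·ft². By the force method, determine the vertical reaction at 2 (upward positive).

Choose R_2 as the redundant. The primary structure is the cantilever fixed at 1.
Downward deflection at the released point 2 due to the loads:
  point load 91 at a = 4: Pa²(3L − a)/(6EI) = 2669/EI
  clockwise couple 76.5 at a = 3: M₀a(2L − a)/(2EI) = 803.2/EI
  δ_0 = 3473/EI
Flexibility coefficient — unit upward force at 2: δ_{22} = L³/(3EI) = 41.67/EI.
With EI = 61000 kip·ft²: δ_0 = 0.056928 ft and δ_{22} = 0.000683 ft/kip.
Compatibility — the spring shortens by R_2/k under the reaction it provides: δ_0 − R_2·δ_{22} = R_2/k. With 1/k = 1/(720×12) ft/kip = 0.000116 ft/kip, R_2 = δ_0 / (δ_{22} + 1/k) = 0.056928 / (0.000683 + 0.000116) = 71.27 kip.

R_2 = 71.27 kip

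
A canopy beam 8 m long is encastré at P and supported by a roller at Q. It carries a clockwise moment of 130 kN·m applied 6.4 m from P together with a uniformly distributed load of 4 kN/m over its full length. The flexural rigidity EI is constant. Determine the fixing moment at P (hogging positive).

Remove the prop at Q; the released (primary) structure is a cantilever built in at P.
Downward deflection at the released point Q due to the loads:
  clockwise couple 130 at a = 6.4: M₀a(2L − a)/(2EI) = 3994/EI
  UDL 4: wL⁴/(8EI) = 2048/EI
  δ_0 = 6042/EI
Tip deflection under a unit load at Q: L³/(3EI) = 170.7/EI.
The prop prevents deflection at Q: R_Q = δ_0/δ_{QQ} = 6042/170.7 = 35.4 kN.
Moment equilibrium about P: M_P = Σ(load moments about P) − R_Q·L = 258 − 35.4×8 = -25.2 kN·m.

M_P = -25.2 kN·m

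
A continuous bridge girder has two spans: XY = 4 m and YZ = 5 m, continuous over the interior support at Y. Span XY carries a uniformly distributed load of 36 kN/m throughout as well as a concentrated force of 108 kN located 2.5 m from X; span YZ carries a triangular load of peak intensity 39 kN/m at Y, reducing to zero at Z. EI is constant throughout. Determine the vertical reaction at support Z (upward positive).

R_Z = 11.57 kN

Insert a hinge at Y; M_Y is the redundant, and each span becomes simply supported.
Rotations at Y on the released spans (each span's end-slope, ×1/EI):
  span XY: UDL 36: wL³/(24EI) = 96/EI
  span XY: point load 108 at a = 2.5: Pab(L + a)/(6LEI) = 109.7/EI
  span YZ: triangular load, peak 39: w₀L³/(45EI) = 108.3/EI
  relative rotation θ_0 = (205.7 + 108.3)/EI = 314/EI
A unit hogging moment at Y produces rotation L₁/(3EI) + L₂/(3EI) = 3/EI.
Slope continuity at Y: θ_0 = M_Y·3/EI, so M_Y = 314/3 = 104.7 kN·m (hogging).
Span YZ, ΣM about Z: R_Y^{YZ}·5 = 325 + 104.7, so R_Y^{YZ} = 85.93 kN and R_Z = 97.5 − 85.93 = 11.57 kN.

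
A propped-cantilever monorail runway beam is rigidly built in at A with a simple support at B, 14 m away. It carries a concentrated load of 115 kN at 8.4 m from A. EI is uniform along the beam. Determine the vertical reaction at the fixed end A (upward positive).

Release the roller at B. Primary structure: cantilever fixed at A.
Downward deflection at the released point B due to the loads:
  point load 115 at a = 8.4: Pa²(3L − a)/(6EI) = 45441/EI
Flexibility coefficient — unit upward force at B: δ_{BB} = L³/(3EI) = 914.7/EI.
Compatibility at B: δ_0 − R_B·δ_{BB} = 0, so R_B = 45441/914.7 = 49.68 kN.
Vertical equilibrium: R_A = ΣP − R_B = 115 − 49.68 = 65.32 kN.

R_A = 65.32 kN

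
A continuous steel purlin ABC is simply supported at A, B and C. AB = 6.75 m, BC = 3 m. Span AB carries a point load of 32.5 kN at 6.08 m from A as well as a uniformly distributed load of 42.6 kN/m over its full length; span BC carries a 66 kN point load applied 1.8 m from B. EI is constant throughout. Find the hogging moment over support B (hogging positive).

Take M_B as the redundant. Released structure: two simple spans AB and BC with a hinge at B.
Rotations at B on the released spans (each span's end-slope, ×1/EI):
  span AB: point load 32.5 at a = 6.08: Pab(L + a)/(6LEI) = 41.94/EI
  span AB: UDL 42.6: wL³/(24EI) = 545.9/EI
  span BC: point load 66 at a = 1.8: Pab(L + b)/(6LEI) = 33.26/EI
  relative rotation θ_0 = (587.8 + 33.26)/EI = 621.1/EI
A unit hogging moment at B produces rotation L₁/(3EI) + L₂/(3EI) = 3.25/EI.
Compatibility: M_B·(L₁+L₂)/(3EI) = θ_0, giving M_B = 191.1 kN·m (hogging).

M_B = 191.1 kN·m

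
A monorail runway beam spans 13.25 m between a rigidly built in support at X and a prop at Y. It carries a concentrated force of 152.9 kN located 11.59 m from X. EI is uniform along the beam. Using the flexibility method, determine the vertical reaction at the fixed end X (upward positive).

R_X = 28.58 kN

Take the reaction at Y as the redundant and release it; the primary structure is a cantilever fixed at X.
Deflection at Y on the released cantilever, summing each load's contribution:
  point load 152.9 at a = 11.59: Pa²(3L − a)/(6EI) = 96395/EI
Flexibility coefficient — unit upward force at Y: δ_{YY} = L³/(3EI) = 775.4/EI.
Compatibility at Y: δ_0 − R_Y·δ_{YY} = 0, so R_Y = 96395/775.4 = 124.3 kN.
Vertical equilibrium: R_X = ΣP − R_Y = 152.9 − 124.3 = 28.58 kN.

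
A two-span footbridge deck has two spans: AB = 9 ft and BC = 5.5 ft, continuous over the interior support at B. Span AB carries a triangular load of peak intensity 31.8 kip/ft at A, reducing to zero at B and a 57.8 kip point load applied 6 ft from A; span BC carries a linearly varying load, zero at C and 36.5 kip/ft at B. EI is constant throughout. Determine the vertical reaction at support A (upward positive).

R_A = 94.56 kip

Take M_B as the redundant. Released structure: two simple spans AB and BC with a hinge at B.
Rotations at B on the released spans (each span's end-slope, ×1/EI):
  span AB: triangular load, peak 31.8: 7w₀L³/(360EI) = 450.8/EI
  span AB: point load 57.8 at a = 6: Pab(L + a)/(6LEI) = 289/EI
  span BC: triangular load, peak 36.5: w₀L³/(45EI) = 134.9/EI
  relative rotation θ_0 = (739.8 + 134.9)/EI = 874.7/EI
A unit hogging moment at B produces rotation L₁/(3EI) + L₂/(3EI) = 4.833/EI.
Compatibility: M_B·(L₁+L₂)/(3EI) = θ_0, giving M_B = 181 kip·ft (hogging).
Span AB, ΣM about A with M_B applied at B: R_B^{AB}·9 = 776.1 + 181, so R_B^{AB} = 106.3 kip and R_A = 200.9 − 106.3 = 94.56 kip.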